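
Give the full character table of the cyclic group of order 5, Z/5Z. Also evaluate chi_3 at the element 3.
Character table of Z/5Z (irreps indexed chi_0,...,chi_4 with chi_k(m) = zeta_5^(k*m), zeta_5 = exp(2*pi*i/5)):
  irrep \ class  {0} (size 1)  {1} (size 1)    {2} (size 1)    {3} (size 1)    {4} (size 1)  
  chi_0          1             1               1               1               1             
  chi_1          1             exp(2*I*pi/5)   exp(4*I*pi/5)   exp(-4*I*pi/5)  exp(-2*I*pi/5)
  chi_2          1             exp(4*I*pi/5)   exp(-2*I*pi/5)  exp(2*I*pi/5)   exp(-4*I*pi/5)
  chi_3          1             exp(-4*I*pi/5)  exp(2*I*pi/5)   exp(-2*I*pi/5)  exp(4*I*pi/5) 
  chi_4          1             exp(-2*I*pi/5)  exp(-4*I*pi/5)  exp(4*I*pi/5)   exp(2*I*pi/5) 

Spot check: chi_3(3) = zeta_5^(3*3) = zeta_5^9 = exp(-2*I*pi/5).

Derivation: Z/5Z is abelian, so all 5 irreducible complex representations are 1-dimensional. They are given by chi_k(m) = zeta_5^(k*m) for k = 0,...,4. Row orthogonality: sum_m chi_k(m) conj(chi_l(m)) = 5 * [k = l].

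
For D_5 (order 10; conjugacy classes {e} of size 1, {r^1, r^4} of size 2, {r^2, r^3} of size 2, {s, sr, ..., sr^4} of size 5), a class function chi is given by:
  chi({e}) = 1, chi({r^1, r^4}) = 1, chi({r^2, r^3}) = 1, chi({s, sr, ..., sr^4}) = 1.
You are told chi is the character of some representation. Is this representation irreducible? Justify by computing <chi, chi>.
Irreducible: <chi, chi> = 1.

Explanation: <chi, chi> = (1/|G|) sum_C |C| * |chi(C)|^2 = (1/10)[1*|1|^2 + 2*|1|^2 + 2*|1|^2 + 5*|1|^2]
  = (1/10)[(1) + (2) + (2) + (5)] = 10/10 = 1.
A character is irreducible iff <chi, chi> = 1, so this representation is irreducible.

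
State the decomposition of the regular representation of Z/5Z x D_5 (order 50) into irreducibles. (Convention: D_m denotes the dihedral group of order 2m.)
Each irreducible V_i of dimension d_i appears with multiplicity d_i, i.e. rho_reg = (direct sum over all irreducibles V_i) d_i V_i. The irreducible dimensions for Z/5Z x D_5 are 1, 1, 1, 1, 1, 1, 1, 1, 1, 1, 2, 2, 2, 2, 2, 2, 2, 2, 2, 2: 10 irreducibles of dimension 1, each with multiplicity 1; 10 irreducibles of dimension 2, each with multiplicity 2. Total dimension 10*1*1 + 10*2*2 = 50 = |G|.

Details: General theorem: in the regular representation of a finite group G, each irreducible appears with multiplicity equal to its dimension. Check: dim(rho_reg) = sum d_i^2 = 1 + 1 + 1 + 1 + 1 + 1 + 1 + 1 + 1 + 1 + 4 + 4 + 4 + 4 + 4 + 4 + 4 + 4 + 4 + 4 = 50 = |G|.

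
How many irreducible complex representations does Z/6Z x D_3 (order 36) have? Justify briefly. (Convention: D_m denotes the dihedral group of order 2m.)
18

Explanation: The number of irreducible complex representations of a finite group equals its number of conjugacy classes. For a direct product, #classes(G x H) = #classes(G) * #classes(H). Z/6Z has 6 classes (abelian), D_3 has 3 classes, so 6 * 3 = 18, so Z/6Z x D_3 (order 36) has exactly 18 irreducible complex representations.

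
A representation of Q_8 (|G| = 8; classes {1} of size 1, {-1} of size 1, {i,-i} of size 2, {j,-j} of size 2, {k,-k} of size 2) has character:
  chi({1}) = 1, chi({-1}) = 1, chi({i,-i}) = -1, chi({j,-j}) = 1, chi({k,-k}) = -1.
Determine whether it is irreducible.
Irreducible: <chi, chi> = 1.

Proof sketch: <chi, chi> = (1/|G|) sum_C |C| * |chi(C)|^2 = (1/8)[1*|1|^2 + 1*|1|^2 + 2*|-1|^2 + 2*|1|^2 + 2*|-1|^2]
  = (1/8)[(1) + (1) + (2) + (2) + (2)] = 8/8 = 1.
A character is irreducible iff <chi, chi> = 1, so this representation is irreducible.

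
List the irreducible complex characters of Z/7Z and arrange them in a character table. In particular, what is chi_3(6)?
Character table of Z/7Z (irreps indexed chi_0,...,chi_6 with chi_k(m) = zeta_7^(k*m), zeta_7 = exp(2*pi*i/7)):
  irrep \ class  {0} (size 1)  {1} (size 1)    {2} (size 1)    {3} (size 1)    {4} (size 1)    {5} (size 1)    {6} (size 1)  
  chi_0          1             1               1               1               1               1               1             
  chi_1          1             exp(2*I*pi/7)   exp(4*I*pi/7)   exp(6*I*pi/7)   exp(-6*I*pi/7)  exp(-4*I*pi/7)  exp(-2*I*pi/7)
  chi_2          1             exp(4*I*pi/7)   exp(-6*I*pi/7)  exp(-2*I*pi/7)  exp(2*I*pi/7)   exp(6*I*pi/7)   exp(-4*I*pi/7)
  chi_3          1             exp(6*I*pi/7)   exp(-2*I*pi/7)  exp(4*I*pi/7)   exp(-4*I*pi/7)  exp(2*I*pi/7)   exp(-6*I*pi/7)
  chi_4          1             exp(-6*I*pi/7)  exp(2*I*pi/7)   exp(-4*I*pi/7)  exp(4*I*pi/7)   exp(-2*I*pi/7)  exp(6*I*pi/7) 
  chi_5          1             exp(-4*I*pi/7)  exp(6*I*pi/7)   exp(2*I*pi/7)   exp(-2*I*pi/7)  exp(-6*I*pi/7)  exp(4*I*pi/7) 
  chi_6          1             exp(-2*I*pi/7)  exp(-4*I*pi/7)  exp(-6*I*pi/7)  exp(6*I*pi/7)   exp(4*I*pi/7)   exp(2*I*pi/7) 

Spot check: chi_3(6) = zeta_7^(3*6) = zeta_7^18 = exp(-6*I*pi/7).

Argument: Z/7Z is abelian, so all 7 irreducible complex representations are 1-dimensional. They are given by chi_k(m) = zeta_7^(k*m) for k = 0,...,6. Row orthogonality: sum_m chi_k(m) conj(chi_l(m)) = 7 * [k = l].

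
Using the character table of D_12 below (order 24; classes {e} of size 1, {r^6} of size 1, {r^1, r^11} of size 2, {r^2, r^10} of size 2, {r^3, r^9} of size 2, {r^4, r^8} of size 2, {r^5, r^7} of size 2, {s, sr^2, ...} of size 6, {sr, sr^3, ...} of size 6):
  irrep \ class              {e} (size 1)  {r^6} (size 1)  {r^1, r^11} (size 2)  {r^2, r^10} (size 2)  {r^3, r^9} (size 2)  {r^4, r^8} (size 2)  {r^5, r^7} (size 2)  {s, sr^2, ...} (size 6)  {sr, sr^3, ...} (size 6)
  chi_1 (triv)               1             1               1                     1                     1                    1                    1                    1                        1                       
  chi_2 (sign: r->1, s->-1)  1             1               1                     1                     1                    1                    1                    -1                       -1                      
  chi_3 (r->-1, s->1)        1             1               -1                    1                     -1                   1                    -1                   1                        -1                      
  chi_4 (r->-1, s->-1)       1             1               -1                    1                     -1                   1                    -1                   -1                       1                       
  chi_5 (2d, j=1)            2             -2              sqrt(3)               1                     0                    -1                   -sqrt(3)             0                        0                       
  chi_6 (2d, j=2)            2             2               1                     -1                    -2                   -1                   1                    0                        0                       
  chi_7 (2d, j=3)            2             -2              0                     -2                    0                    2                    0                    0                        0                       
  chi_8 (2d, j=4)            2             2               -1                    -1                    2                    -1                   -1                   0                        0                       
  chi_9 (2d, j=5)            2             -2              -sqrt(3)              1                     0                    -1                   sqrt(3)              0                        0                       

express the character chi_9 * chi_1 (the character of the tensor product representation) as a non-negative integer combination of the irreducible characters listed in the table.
chi_9 tensor chi_1 = chi_9 (all other irreducibles have multiplicity 0).

Derivation: The character of a tensor product is the pointwise product (chi_9 * chi_1)(C) = chi_9(C) * chi_1(C):
  {e}: (2)*(1), {r^6}: (-2)*(1), {r^1, r^11}: (-sqrt(3))*(1), {r^2, r^10}: (1)*(1), {r^3, r^9}: (0)*(1), {r^4, r^8}: (-1)*(1), {r^5, r^7}: (sqrt(3))*(1), {s, sr^2, ...}: (0)*(1), {sr, sr^3, ...}: (0)*(1)
so (chi_9 * chi_1) takes values
  {e} -> 2, {r^6} -> -2, {r^1, r^11} -> -sqrt(3), {r^2, r^10} -> 1, {r^3, r^9} -> 0, {r^4, r^8} -> -1, {r^5, r^7} -> sqrt(3), {s, sr^2, ...} -> 0, {sr, sr^3, ...} -> 0.
Now take the inner product of this character with each irreducible chi from the table, <chi_9*chi_1, chi> = (1/24) sum_C |C| (chi_9*chi_1)(C) conj(chi(C)):
  <chi_9*chi_1, chi_1> = (1/24)[1*(2)*conj(1) + 1*(-2)*conj(1) + 2*(-sqrt(3))*conj(1) + 2*(1)*conj(1) + 2*(0)*conj(1) + 2*(-1)*conj(1) + 2*(sqrt(3))*conj(1) + 6*(0)*conj(1) + 6*(0)*conj(1)]
      = (1/24)[(2) + (-2) + (-2*sqrt(3)) + (2) + (0) + (-2) + (2*sqrt(3)) + (0) + (0)] = 0/24 = 0
  <chi_9*chi_1, chi_2> = (1/24)[1*(2)*conj(1) + 1*(-2)*conj(1) + 2*(-sqrt(3))*conj(1) + 2*(1)*conj(1) + 2*(0)*conj(1) + 2*(-1)*conj(1) + 2*(sqrt(3))*conj(1) + 6*(0)*conj(-1) + 6*(0)*conj(-1)]
      = (1/24)[(2) + (-2) + (-2*sqrt(3)) + (2) + (0) + (-2) + (2*sqrt(3)) + (0) + (0)] = 0/24 = 0
  <chi_9*chi_1, chi_3> = (1/24)[1*(2)*conj(1) + 1*(-2)*conj(1) + 2*(-sqrt(3))*conj(-1) + 2*(1)*conj(1) + 2*(0)*conj(-1) + 2*(-1)*conj(1) + 2*(sqrt(3))*conj(-1) + 6*(0)*conj(1) + 6*(0)*conj(-1)]
      = (1/24)[(2) + (-2) + (2*sqrt(3)) + (2) + (0) + (-2) + (-2*sqrt(3)) + (0) + (0)] = 0/24 = 0
  <chi_9*chi_1, chi_4> = (1/24)[1*(2)*conj(1) + 1*(-2)*conj(1) + 2*(-sqrt(3))*conj(-1) + 2*(1)*conj(1) + 2*(0)*conj(-1) + 2*(-1)*conj(1) + 2*(sqrt(3))*conj(-1) + 6*(0)*conj(-1) + 6*(0)*conj(1)]
      = (1/24)[(2) + (-2) + (2*sqrt(3)) + (2) + (0) + (-2) + (-2*sqrt(3)) + (0) + (0)] = 0/24 = 0
  <chi_9*chi_1, chi_5> = (1/24)[1*(2)*conj(2) + 1*(-2)*conj(-2) + 2*(-sqrt(3))*conj(sqrt(3)) + 2*(1)*conj(1) + 2*(0)*conj(0) + 2*(-1)*conj(-1) + 2*(sqrt(3))*conj(-sqrt(3)) + 6*(0)*conj(0) + 6*(0)*conj(0)]
      = (1/24)[(4) + (4) + (-6) + (2) + (0) + (2) + (-6) + (0) + (0)] = 0/24 = 0
  <chi_9*chi_1, chi_6> = (1/24)[1*(2)*conj(2) + 1*(-2)*conj(2) + 2*(-sqrt(3))*conj(1) + 2*(1)*conj(-1) + 2*(0)*conj(-2) + 2*(-1)*conj(-1) + 2*(sqrt(3))*conj(1) + 6*(0)*conj(0) + 6*(0)*conj(0)]
      = (1/24)[(4) + (-4) + (-2*sqrt(3)) + (-2) + (0) + (2) + (2*sqrt(3)) + (0) + (0)] = 0/24 = 0
  <chi_9*chi_1, chi_7> = (1/24)[1*(2)*conj(2) + 1*(-2)*conj(-2) + 2*(-sqrt(3))*conj(0) + 2*(1)*conj(-2) + 2*(0)*conj(0) + 2*(-1)*conj(2) + 2*(sqrt(3))*conj(0) + 6*(0)*conj(0) + 6*(0)*conj(0)]
      = (1/24)[(4) + (4) + (0) + (-4) + (0) + (-4) + (0) + (0) + (0)] = 0/24 = 0
  <chi_9*chi_1, chi_8> = (1/24)[1*(2)*conj(2) + 1*(-2)*conj(2) + 2*(-sqrt(3))*conj(-1) + 2*(1)*conj(-1) + 2*(0)*conj(2) + 2*(-1)*conj(-1) + 2*(sqrt(3))*conj(-1) + 6*(0)*conj(0) + 6*(0)*conj(0)]
      = (1/24)[(4) + (-4) + (2*sqrt(3)) + (-2) + (0) + (2) + (-2*sqrt(3)) + (0) + (0)] = 0/24 = 0
  <chi_9*chi_1, chi_9> = (1/24)[1*(2)*conj(2) + 1*(-2)*conj(-2) + 2*(-sqrt(3))*conj(-sqrt(3)) + 2*(1)*conj(1) + 2*(0)*conj(0) + 2*(-1)*conj(-1) + 2*(sqrt(3))*conj(sqrt(3)) + 6*(0)*conj(0) + 6*(0)*conj(0)]
      = (1/24)[(4) + (4) + (6) + (2) + (0) + (2) + (6) + (0) + (0)] = 24/24 = 1
Hence the multiplicities are chi_9: 1. Dimension check: dim(chi_9)*dim(chi_1) = 2*1 = 2 and sum (mult * dim) = 1*2 = 2.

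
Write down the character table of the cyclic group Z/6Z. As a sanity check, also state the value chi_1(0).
Character table of Z/6Z (irreps indexed chi_0,...,chi_5 with chi_k(m) = zeta_6^(k*m), zeta_6 = exp(2*pi*i/6)):
  irrep \ class  {0} (size 1)  {1} (size 1)    {2} (size 1)    {3} (size 1)  {4} (size 1)    {5} (size 1)  
  chi_0          1             1               1               1             1               1             
  chi_1          1             exp(I*pi/3)     exp(2*I*pi/3)   -1            exp(-2*I*pi/3)  exp(-I*pi/3)  
  chi_2          1             exp(2*I*pi/3)   exp(-2*I*pi/3)  1             exp(2*I*pi/3)   exp(-2*I*pi/3)
  chi_3          1             -1              1               -1            1               -1            
  chi_4          1             exp(-2*I*pi/3)  exp(2*I*pi/3)   1             exp(-2*I*pi/3)  exp(2*I*pi/3) 
  chi_5          1             exp(-I*pi/3)    exp(-2*I*pi/3)  -1            exp(2*I*pi/3)   exp(I*pi/3)   

Spot check: chi_1(0) = zeta_6^(1*0) = zeta_6^0 = 1.

Explanation: Z/6Z is abelian, so all 6 irreducible complex representations are 1-dimensional. They are given by chi_k(m) = zeta_6^(k*m) for k = 0,...,5. Row orthogonality: sum_m chi_k(m) conj(chi_l(m)) = 6 * [k = l].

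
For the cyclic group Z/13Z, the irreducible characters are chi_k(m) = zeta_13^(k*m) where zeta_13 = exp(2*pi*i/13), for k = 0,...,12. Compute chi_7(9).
chi_7(9) = zeta_13^63 = exp(-4*I*pi/13)

Working: chi_7(9) = zeta_13^(7*9) = zeta_13^63. Since zeta_13^13 = 1, this equals zeta_13^11 = exp(2*pi*i*11/13) = exp(-4*I*pi/13).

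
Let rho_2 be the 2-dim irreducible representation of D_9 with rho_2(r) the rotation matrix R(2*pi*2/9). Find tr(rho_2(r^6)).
chi_{rho_2}(r^6) = 2*cos(2*pi*2*6/9) = -1

Proof sketch: rho_2(r^6) is rotation by angle 2*pi*2*6/9, whose trace is 2*cos(2*pi*2*6/9) = -1.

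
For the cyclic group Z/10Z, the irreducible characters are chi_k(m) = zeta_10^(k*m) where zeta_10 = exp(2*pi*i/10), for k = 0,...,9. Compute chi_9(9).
chi_9(9) = zeta_10^81 = exp(I*pi/5)

Argument: chi_9(9) = zeta_10^(9*9) = zeta_10^81. Since zeta_10^10 = 1, this equals zeta_10^1 = exp(2*pi*i*1/10) = exp(I*pi/5).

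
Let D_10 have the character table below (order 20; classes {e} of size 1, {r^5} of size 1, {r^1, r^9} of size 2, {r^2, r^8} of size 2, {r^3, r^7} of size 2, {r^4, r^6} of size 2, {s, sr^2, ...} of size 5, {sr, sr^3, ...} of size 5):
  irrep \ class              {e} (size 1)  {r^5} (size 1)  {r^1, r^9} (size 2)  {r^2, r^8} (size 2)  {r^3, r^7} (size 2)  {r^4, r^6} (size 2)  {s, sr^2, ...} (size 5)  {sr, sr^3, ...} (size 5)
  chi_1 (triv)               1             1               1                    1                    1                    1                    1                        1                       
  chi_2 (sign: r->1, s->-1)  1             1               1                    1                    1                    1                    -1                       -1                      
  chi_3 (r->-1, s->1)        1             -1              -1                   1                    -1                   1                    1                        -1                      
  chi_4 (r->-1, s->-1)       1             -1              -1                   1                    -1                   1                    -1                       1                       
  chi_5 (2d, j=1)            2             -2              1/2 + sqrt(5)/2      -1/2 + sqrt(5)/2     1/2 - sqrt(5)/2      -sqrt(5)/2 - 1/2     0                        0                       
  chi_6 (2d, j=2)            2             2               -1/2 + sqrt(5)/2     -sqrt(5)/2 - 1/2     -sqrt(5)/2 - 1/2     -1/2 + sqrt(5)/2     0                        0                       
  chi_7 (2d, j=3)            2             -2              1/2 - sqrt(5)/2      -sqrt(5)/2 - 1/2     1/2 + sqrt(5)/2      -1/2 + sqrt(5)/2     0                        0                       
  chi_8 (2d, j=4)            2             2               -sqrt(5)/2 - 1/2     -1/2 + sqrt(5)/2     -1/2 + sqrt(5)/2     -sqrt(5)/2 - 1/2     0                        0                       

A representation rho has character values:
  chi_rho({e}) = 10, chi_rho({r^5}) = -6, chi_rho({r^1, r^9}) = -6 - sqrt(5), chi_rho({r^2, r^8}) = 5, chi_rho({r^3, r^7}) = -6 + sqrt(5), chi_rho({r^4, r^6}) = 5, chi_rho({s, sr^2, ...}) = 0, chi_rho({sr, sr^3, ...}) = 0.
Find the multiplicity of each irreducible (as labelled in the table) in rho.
Multiplicities: chi_1: 0, chi_2: 0, chi_3: 3, chi_4: 3, chi_5: 0, chi_6: 0, chi_7: 1, chi_8: 1.

Why: Use <chi_rho, chi> = (1/|G|) sum_C |C| * chi_rho(C) * conj(chi(C)) with |G| = 20 for each irreducible chi in the table:
  <chi_rho, chi_1> = (1/20)[1*(10)*conj(1) + 1*(-6)*conj(1) + 2*(-6 - sqrt(5))*conj(1) + 2*(5)*conj(1) + 2*(-6 + sqrt(5))*conj(1) + 2*(5)*conj(1) + 5*(0)*conj(1) + 5*(0)*conj(1)]
      = (1/20)[(10) + (-6) + (-12 - 2*sqrt(5)) + (10) + (-12 + 2*sqrt(5)) + (10) + (0) + (0)] = 0/20 = 0
  <chi_rho, chi_2> = (1/20)[1*(10)*conj(1) + 1*(-6)*conj(1) + 2*(-6 - sqrt(5))*conj(1) + 2*(5)*conj(1) + 2*(-6 + sqrt(5))*conj(1) + 2*(5)*conj(1) + 5*(0)*conj(-1) + 5*(0)*conj(-1)]
      = (1/20)[(10) + (-6) + (-12 - 2*sqrt(5)) + (10) + (-12 + 2*sqrt(5)) + (10) + (0) + (0)] = 0/20 = 0
  <chi_rho, chi_3> = (1/20)[1*(10)*conj(1) + 1*(-6)*conj(-1) + 2*(-6 - sqrt(5))*conj(-1) + 2*(5)*conj(1) + 2*(-6 + sqrt(5))*conj(-1) + 2*(5)*conj(1) + 5*(0)*conj(1) + 5*(0)*conj(-1)]
      = (1/20)[(10) + (6) + (2*sqrt(5) + 12) + (10) + (12 - 2*sqrt(5)) + (10) + (0) + (0)] = 60/20 = 3
  <chi_rho, chi_4> = (1/20)[1*(10)*conj(1) + 1*(-6)*conj(-1) + 2*(-6 - sqrt(5))*conj(-1) + 2*(5)*conj(1) + 2*(-6 + sqrt(5))*conj(-1) + 2*(5)*conj(1) + 5*(0)*conj(-1) + 5*(0)*conj(1)]
      = (1/20)[(10) + (6) + (2*sqrt(5) + 12) + (10) + (12 - 2*sqrt(5)) + (10) + (0) + (0)] = 60/20 = 3
  <chi_rho, chi_5> = (1/20)[1*(10)*conj(2) + 1*(-6)*conj(-2) + 2*(-6 - sqrt(5))*conj(1/2 + sqrt(5)/2) + 2*(5)*conj(-1/2 + sqrt(5)/2) + 2*(-6 + sqrt(5))*conj(1/2 - sqrt(5)/2) + 2*(5)*conj(-sqrt(5)/2 - 1/2) + 5*(0)*conj(0) + 5*(0)*conj(0)]
      = (1/20)[(20) + (12) + (-7*sqrt(5) - 11) + (-5 + 5*sqrt(5)) + (-11 + 7*sqrt(5)) + (-5*sqrt(5) - 5) + (0) + (0)] = 0/20 = 0
  <chi_rho, chi_6> = (1/20)[1*(10)*conj(2) + 1*(-6)*conj(2) + 2*(-6 - sqrt(5))*conj(-1/2 + sqrt(5)/2) + 2*(5)*conj(-sqrt(5)/2 - 1/2) + 2*(-6 + sqrt(5))*conj(-sqrt(5)/2 - 1/2) + 2*(5)*conj(-1/2 + sqrt(5)/2) + 5*(0)*conj(0) + 5*(0)*conj(0)]
      = (1/20)[(20) + (-12) + (1 - 5*sqrt(5)) + (-5*sqrt(5) - 5) + (1 + 5*sqrt(5)) + (-5 + 5*sqrt(5)) + (0) + (0)] = 0/20 = 0
  <chi_rho, chi_7> = (1/20)[1*(10)*conj(2) + 1*(-6)*conj(-2) + 2*(-6 - sqrt(5))*conj(1/2 - sqrt(5)/2) + 2*(5)*conj(-sqrt(5)/2 - 1/2) + 2*(-6 + sqrt(5))*conj(1/2 + sqrt(5)/2) + 2*(5)*conj(-1/2 + sqrt(5)/2) + 5*(0)*conj(0) + 5*(0)*conj(0)]
      = (1/20)[(20) + (12) + (-1 + 5*sqrt(5)) + (-5*sqrt(5) - 5) + (-5*sqrt(5) - 1) + (-5 + 5*sqrt(5)) + (0) + (0)] = 20/20 = 1
  <chi_rho, chi_8> = (1/20)[1*(10)*conj(2) + 1*(-6)*conj(2) + 2*(-6 - sqrt(5))*conj(-sqrt(5)/2 - 1/2) + 2*(5)*conj(-1/2 + sqrt(5)/2) + 2*(-6 + sqrt(5))*conj(-1/2 + sqrt(5)/2) + 2*(5)*conj(-sqrt(5)/2 - 1/2) + 5*(0)*conj(0) + 5*(0)*conj(0)]
      = (1/20)[(20) + (-12) + (11 + 7*sqrt(5)) + (-5 + 5*sqrt(5)) + (11 - 7*sqrt(5)) + (-5*sqrt(5) - 5) + (0) + (0)] = 20/20 = 1
Dimension check: dim(rho) = sum (mult * dim) = 0*1 + 0*1 + 3*1 + 3*1 + 0*2 + 0*2 + 1*2 + 1*2 = 10 = chi_rho(e) = 10.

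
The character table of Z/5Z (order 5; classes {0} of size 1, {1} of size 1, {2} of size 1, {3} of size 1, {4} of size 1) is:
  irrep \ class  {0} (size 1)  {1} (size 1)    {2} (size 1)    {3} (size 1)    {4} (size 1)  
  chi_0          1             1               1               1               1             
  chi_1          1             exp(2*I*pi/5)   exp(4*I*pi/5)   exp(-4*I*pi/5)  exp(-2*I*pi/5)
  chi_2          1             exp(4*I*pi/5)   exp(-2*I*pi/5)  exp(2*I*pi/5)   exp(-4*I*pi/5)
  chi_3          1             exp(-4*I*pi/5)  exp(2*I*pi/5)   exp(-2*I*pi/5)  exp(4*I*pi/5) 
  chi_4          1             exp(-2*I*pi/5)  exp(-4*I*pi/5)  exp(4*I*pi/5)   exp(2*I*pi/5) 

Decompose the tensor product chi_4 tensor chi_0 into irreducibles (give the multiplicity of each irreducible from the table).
chi_4 tensor chi_0 = chi_4 (all other irreducibles have multiplicity 0).

Argument: The character of a tensor product is the pointwise product (chi_4 * chi_0)(C) = chi_4(C) * chi_0(C):
  {0}: (1)*(1), {1}: (exp(-2*I*pi/5))*(1), {2}: (exp(-4*I*pi/5))*(1), {3}: (exp(4*I*pi/5))*(1), {4}: (exp(2*I*pi/5))*(1)
so (chi_4 * chi_0) takes values
  {0} -> 1, {1} -> exp(-2*I*pi/5), {2} -> exp(-4*I*pi/5), {3} -> exp(4*I*pi/5), {4} -> exp(2*I*pi/5).
Now take the inner product of this character with each irreducible chi from the table, <chi_4*chi_0, chi> = (1/5) sum_C |C| (chi_4*chi_0)(C) conj(chi(C)):
  <chi_4*chi_0, chi_0> = (1/5)[1*(1)*conj(1) + 1*(exp(-2*I*pi/5))*conj(1) + 1*(exp(-4*I*pi/5))*conj(1) + 1*(exp(4*I*pi/5))*conj(1) + 1*(exp(2*I*pi/5))*conj(1)]
      = (1/5)[(1) + (exp(-2*I*pi/5)) + (exp(-4*I*pi/5)) + (exp(4*I*pi/5)) + (exp(2*I*pi/5))] = 0/5 = 0
  <chi_4*chi_0, chi_1> = (1/5)[1*(1)*conj(1) + 1*(exp(-2*I*pi/5))*conj(exp(2*I*pi/5)) + 1*(exp(-4*I*pi/5))*conj(exp(4*I*pi/5)) + 1*(exp(4*I*pi/5))*conj(exp(-4*I*pi/5)) + 1*(exp(2*I*pi/5))*conj(exp(-2*I*pi/5))]
      = (1/5)[(1) + (exp(-4*I*pi/5)) + (exp(2*I*pi/5)) + (exp(-2*I*pi/5)) + (exp(4*I*pi/5))] = 0/5 = 0
  <chi_4*chi_0, chi_2> = (1/5)[1*(1)*conj(1) + 1*(exp(-2*I*pi/5))*conj(exp(4*I*pi/5)) + 1*(exp(-4*I*pi/5))*conj(exp(-2*I*pi/5)) + 1*(exp(4*I*pi/5))*conj(exp(2*I*pi/5)) + 1*(exp(2*I*pi/5))*conj(exp(-4*I*pi/5))]
      = (1/5)[(1) + (exp(4*I*pi/5)) + (exp(-2*I*pi/5)) + (exp(2*I*pi/5)) + (exp(-4*I*pi/5))] = 0/5 = 0
  <chi_4*chi_0, chi_3> = (1/5)[1*(1)*conj(1) + 1*(exp(-2*I*pi/5))*conj(exp(-4*I*pi/5)) + 1*(exp(-4*I*pi/5))*conj(exp(2*I*pi/5)) + 1*(exp(4*I*pi/5))*conj(exp(-2*I*pi/5)) + 1*(exp(2*I*pi/5))*conj(exp(4*I*pi/5))]
      = (1/5)[(1) + (exp(2*I*pi/5)) + (exp(4*I*pi/5)) + (exp(-4*I*pi/5)) + (exp(-2*I*pi/5))] = 0/5 = 0
  <chi_4*chi_0, chi_4> = (1/5)[1*(1)*conj(1) + 1*(exp(-2*I*pi/5))*conj(exp(-2*I*pi/5)) + 1*(exp(-4*I*pi/5))*conj(exp(-4*I*pi/5)) + 1*(exp(4*I*pi/5))*conj(exp(4*I*pi/5)) + 1*(exp(2*I*pi/5))*conj(exp(2*I*pi/5))]
      = (1/5)[(1) + (1) + (1) + (1) + (1)] = 5/5 = 1
(Exp terms are combined using exp(i*s)*conj(exp(i*t)) = exp(i*(s-t)), and sums of them are collapsed using the identity that for every m > 1 the m distinct m-th roots of unity sum to 0, e.g. 1 + exp(2*I*pi/3) + exp(-2*I*pi/3) = 0.)
Hence the multiplicities are chi_4: 1. Dimension check: dim(chi_4)*dim(chi_0) = 1*1 = 1 and sum (mult * dim) = 1*1 = 1.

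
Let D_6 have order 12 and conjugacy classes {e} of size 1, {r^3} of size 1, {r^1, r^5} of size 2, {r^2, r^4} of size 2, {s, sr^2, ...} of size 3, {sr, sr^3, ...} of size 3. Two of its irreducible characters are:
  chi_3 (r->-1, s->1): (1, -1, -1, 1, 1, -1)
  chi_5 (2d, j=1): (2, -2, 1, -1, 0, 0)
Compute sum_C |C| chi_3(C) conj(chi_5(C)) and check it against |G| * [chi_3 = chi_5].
Sum = 0; so <chi_3, chi_5> = 0 (distinct irreducibles are orthogonal).

Justification: Compute term by term over conjugacy classes (|C| * chi_3(C) * conj(chi_5(C))):
  1*(1)*conj(2) + 1*(-1)*conj(-2) + 2*(-1)*conj(1) + 2*(1)*conj(-1) + 3*(1)*conj(0) + 3*(-1)*conj(0)
  = (2) + (2) + (-2) + (-2) + (0) + (0)
  = 0.
Dividing by |G| = 12 gives 0/12 = 0, matching the row-orthogonality relation <chi_3, chi_5> = [chi_3 = chi_5].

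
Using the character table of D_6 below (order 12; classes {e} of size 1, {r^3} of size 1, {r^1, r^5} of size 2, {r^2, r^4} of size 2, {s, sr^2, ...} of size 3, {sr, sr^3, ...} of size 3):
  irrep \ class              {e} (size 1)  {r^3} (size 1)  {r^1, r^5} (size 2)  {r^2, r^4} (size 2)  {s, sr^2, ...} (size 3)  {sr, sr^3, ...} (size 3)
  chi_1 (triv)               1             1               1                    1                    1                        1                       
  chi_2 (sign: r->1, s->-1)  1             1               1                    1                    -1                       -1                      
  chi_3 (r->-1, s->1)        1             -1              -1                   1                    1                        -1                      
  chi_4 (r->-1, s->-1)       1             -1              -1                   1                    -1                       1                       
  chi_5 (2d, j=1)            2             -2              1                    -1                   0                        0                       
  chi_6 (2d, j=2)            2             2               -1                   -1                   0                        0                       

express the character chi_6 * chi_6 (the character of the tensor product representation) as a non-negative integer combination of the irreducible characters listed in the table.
chi_6 tensor chi_6 = chi_1 + chi_2 + chi_6 (all other irreducibles have multiplicity 0).

The character of a tensor product is the pointwise product (chi_6 * chi_6)(C) = chi_6(C) * chi_6(C):
  {e}: (2)*(2), {r^3}: (2)*(2), {r^1, r^5}: (-1)*(-1), {r^2, r^4}: (-1)*(-1), {s, sr^2, ...}: (0)*(0), {sr, sr^3, ...}: (0)*(0)
so (chi_6 * chi_6) takes values
  {e} -> 4, {r^3} -> 4, {r^1, r^5} -> 1, {r^2, r^4} -> 1, {s, sr^2, ...} -> 0, {sr, sr^3, ...} -> 0.
Now take the inner product of this character with each irreducible chi from the table, <chi_6*chi_6, chi> = (1/12) sum_C |C| (chi_6*chi_6)(C) conj(chi(C)):
  <chi_6*chi_6, chi_1> = (1/12)[1*(4)*conj(1) + 1*(4)*conj(1) + 2*(1)*conj(1) + 2*(1)*conj(1) + 3*(0)*conj(1) + 3*(0)*conj(1)]
      = (1/12)[(4) + (4) + (2) + (2) + (0) + (0)] = 12/12 = 1
  <chi_6*chi_6, chi_2> = (1/12)[1*(4)*conj(1) + 1*(4)*conj(1) + 2*(1)*conj(1) + 2*(1)*conj(1) + 3*(0)*conj(-1) + 3*(0)*conj(-1)]
      = (1/12)[(4) + (4) + (2) + (2) + (0) + (0)] = 12/12 = 1
  <chi_6*chi_6, chi_3> = (1/12)[1*(4)*conj(1) + 1*(4)*conj(-1) + 2*(1)*conj(-1) + 2*(1)*conj(1) + 3*(0)*conj(1) + 3*(0)*conj(-1)]
      = (1/12)[(4) + (-4) + (-2) + (2) + (0) + (0)] = 0/12 = 0
  <chi_6*chi_6, chi_4> = (1/12)[1*(4)*conj(1) + 1*(4)*conj(-1) + 2*(1)*conj(-1) + 2*(1)*conj(1) + 3*(0)*conj(-1) + 3*(0)*conj(1)]
      = (1/12)[(4) + (-4) + (-2) + (2) + (0) + (0)] = 0/12 = 0
  <chi_6*chi_6, chi_5> = (1/12)[1*(4)*conj(2) + 1*(4)*conj(-2) + 2*(1)*conj(1) + 2*(1)*conj(-1) + 3*(0)*conj(0) + 3*(0)*conj(0)]
      = (1/12)[(8) + (-8) + (2) + (-2) + (0) + (0)] = 0/12 = 0
  <chi_6*chi_6, chi_6> = (1/12)[1*(4)*conj(2) + 1*(4)*conj(2) + 2*(1)*conj(-1) + 2*(1)*conj(-1) + 3*(0)*conj(0) + 3*(0)*conj(0)]
      = (1/12)[(8) + (8) + (-2) + (-2) + (0) + (0)] = 12/12 = 1
Hence the multiplicities are chi_1: 1, chi_2: 1, chi_6: 1. Dimension check: dim(chi_6)*dim(chi_6) = 2*2 = 4 and sum (mult * dim) = 1*1 + 1*1 + 1*2 = 4.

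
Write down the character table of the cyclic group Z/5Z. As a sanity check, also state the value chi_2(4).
Character table of Z/5Z (irreps indexed chi_0,...,chi_4 with chi_k(m) = zeta_5^(k*m), zeta_5 = exp(2*pi*i/5)):
  irrep \ class  {0} (size 1)  {1} (size 1)    {2} (size 1)    {3} (size 1)    {4} (size 1)  
  chi_0          1             1               1               1               1             
  chi_1          1             exp(2*I*pi/5)   exp(4*I*pi/5)   exp(-4*I*pi/5)  exp(-2*I*pi/5)
  chi_2          1             exp(4*I*pi/5)   exp(-2*I*pi/5)  exp(2*I*pi/5)   exp(-4*I*pi/5)
  chi_3          1             exp(-4*I*pi/5)  exp(2*I*pi/5)   exp(-2*I*pi/5)  exp(4*I*pi/5) 
  chi_4          1             exp(-2*I*pi/5)  exp(-4*I*pi/5)  exp(4*I*pi/5)   exp(2*I*pi/5) 

Spot check: chi_2(4) = zeta_5^(2*4) = zeta_5^8 = exp(-4*I*pi/5).

Derivation: Z/5Z is abelian, so all 5 irreducible complex representations are 1-dimensional. They are given by chi_k(m) = zeta_5^(k*m) for k = 0,...,4. Row orthogonality: sum_m chi_k(m) conj(chi_l(m)) = 5 * [k = l].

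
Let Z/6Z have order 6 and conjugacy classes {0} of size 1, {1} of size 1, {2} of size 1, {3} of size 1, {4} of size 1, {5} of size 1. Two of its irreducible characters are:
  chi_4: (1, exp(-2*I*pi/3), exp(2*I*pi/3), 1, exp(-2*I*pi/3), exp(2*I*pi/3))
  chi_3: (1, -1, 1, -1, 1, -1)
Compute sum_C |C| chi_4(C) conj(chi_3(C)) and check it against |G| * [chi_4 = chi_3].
Sum = 0; so <chi_4, chi_3> = 0 (distinct irreducibles are orthogonal).

Working: Compute term by term over conjugacy classes (|C| * chi_4(C) * conj(chi_3(C))):
  1*(1)*conj(1) + 1*(exp(-2*I*pi/3))*conj(-1) + 1*(exp(2*I*pi/3))*conj(1) + 1*(1)*conj(-1) + 1*(exp(-2*I*pi/3))*conj(1) + 1*(exp(2*I*pi/3))*conj(-1)
  = (1) + (-exp(-2*I*pi/3)) + (exp(2*I*pi/3)) + (-1) + (exp(-2*I*pi/3)) + (-exp(2*I*pi/3))
  = 0.
(Exp terms are combined using exp(i*s)*conj(exp(i*t)) = exp(i*(s-t)), and sums of them are collapsed using the identity that for every m > 1 the m distinct m-th roots of unity sum to 0, e.g. 1 + exp(2*I*pi/3) + exp(-2*I*pi/3) = 0.)
Dividing by |G| = 6 gives 0/6 = 0, matching the row-orthogonality relation <chi_4, chi_3> = [chi_4 = chi_3].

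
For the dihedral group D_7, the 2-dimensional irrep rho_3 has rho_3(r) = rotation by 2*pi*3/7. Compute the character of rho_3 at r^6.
chi_{rho_3}(r^6) = 2*cos(2*pi*3*6/7) = -2*cos(pi/7)

Why: rho_3(r^6) is rotation by angle 2*pi*3*6/7, whose trace is 2*cos(2*pi*3*6/7) = -2*cos(pi/7).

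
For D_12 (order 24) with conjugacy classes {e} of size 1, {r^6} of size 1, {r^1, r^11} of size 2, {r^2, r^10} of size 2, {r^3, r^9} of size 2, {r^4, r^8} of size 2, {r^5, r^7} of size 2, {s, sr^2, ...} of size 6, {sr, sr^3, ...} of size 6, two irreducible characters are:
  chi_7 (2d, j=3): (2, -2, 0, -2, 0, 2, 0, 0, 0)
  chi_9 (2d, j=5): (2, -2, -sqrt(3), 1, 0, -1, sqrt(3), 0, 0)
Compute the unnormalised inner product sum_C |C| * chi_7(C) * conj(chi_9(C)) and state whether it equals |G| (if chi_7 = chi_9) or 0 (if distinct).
Sum = 0; so <chi_7, chi_9> = 0 (distinct irreducibles are orthogonal).

Argument: Compute term by term over conjugacy classes (|C| * chi_7(C) * conj(chi_9(C))):
  1*(2)*conj(2) + 1*(-2)*conj(-2) + 2*(0)*conj(-sqrt(3)) + 2*(-2)*conj(1) + 2*(0)*conj(0) + 2*(2)*conj(-1) + 2*(0)*conj(sqrt(3)) + 6*(0)*conj(0) + 6*(0)*conj(0)
  = (4) + (4) + (0) + (-4) + (0) + (-4) + (0) + (0) + (0)
  = 0.
Dividing by |G| = 24 gives 0/24 = 0, matching the row-orthogonality relation <chi_7, chi_9> = [chi_7 = chi_9].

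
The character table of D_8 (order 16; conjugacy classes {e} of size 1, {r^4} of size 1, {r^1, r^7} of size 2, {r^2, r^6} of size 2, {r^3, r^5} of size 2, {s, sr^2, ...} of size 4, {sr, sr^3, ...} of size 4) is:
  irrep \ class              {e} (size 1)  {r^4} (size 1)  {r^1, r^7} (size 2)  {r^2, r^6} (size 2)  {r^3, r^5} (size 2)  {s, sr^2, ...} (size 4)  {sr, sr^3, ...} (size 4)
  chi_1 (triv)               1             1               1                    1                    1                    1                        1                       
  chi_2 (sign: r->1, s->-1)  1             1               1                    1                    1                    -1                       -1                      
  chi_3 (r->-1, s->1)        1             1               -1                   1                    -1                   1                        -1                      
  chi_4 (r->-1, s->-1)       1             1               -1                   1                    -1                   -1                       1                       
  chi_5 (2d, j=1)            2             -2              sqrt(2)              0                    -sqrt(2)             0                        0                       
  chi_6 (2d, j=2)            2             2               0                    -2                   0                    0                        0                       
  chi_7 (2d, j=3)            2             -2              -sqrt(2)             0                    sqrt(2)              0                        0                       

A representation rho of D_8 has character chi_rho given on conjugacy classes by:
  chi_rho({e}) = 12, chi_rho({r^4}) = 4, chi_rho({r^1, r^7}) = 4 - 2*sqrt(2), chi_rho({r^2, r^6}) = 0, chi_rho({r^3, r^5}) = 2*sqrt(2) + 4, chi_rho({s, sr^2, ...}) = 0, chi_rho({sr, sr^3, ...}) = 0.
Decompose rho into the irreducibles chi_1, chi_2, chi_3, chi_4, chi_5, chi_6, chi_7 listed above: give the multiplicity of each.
Multiplicities: chi_1: 2, chi_2: 2, chi_3: 0, chi_4: 0, chi_5: 0, chi_6: 2, chi_7: 2.

Proof sketch: Use <chi_rho, chi> = (1/|G|) sum_C |C| * chi_rho(C) * conj(chi(C)) with |G| = 16 for each irreducible chi in the table:
  <chi_rho, chi_1> = (1/16)[1*(12)*conj(1) + 1*(4)*conj(1) + 2*(4 - 2*sqrt(2))*conj(1) + 2*(0)*conj(1) + 2*(2*sqrt(2) + 4)*conj(1) + 4*(0)*conj(1) + 4*(0)*conj(1)]
      = (1/16)[(12) + (4) + (8 - 4*sqrt(2)) + (0) + (4*sqrt(2) + 8) + (0) + (0)] = 32/16 = 2
  <chi_rho, chi_2> = (1/16)[1*(12)*conj(1) + 1*(4)*conj(1) + 2*(4 - 2*sqrt(2))*conj(1) + 2*(0)*conj(1) + 2*(2*sqrt(2) + 4)*conj(1) + 4*(0)*conj(-1) + 4*(0)*conj(-1)]
      = (1/16)[(12) + (4) + (8 - 4*sqrt(2)) + (0) + (4*sqrt(2) + 8) + (0) + (0)] = 32/16 = 2
  <chi_rho, chi_3> = (1/16)[1*(12)*conj(1) + 1*(4)*conj(1) + 2*(4 - 2*sqrt(2))*conj(-1) + 2*(0)*conj(1) + 2*(2*sqrt(2) + 4)*conj(-1) + 4*(0)*conj(1) + 4*(0)*conj(-1)]
      = (1/16)[(12) + (4) + (-8 + 4*sqrt(2)) + (0) + (-8 - 4*sqrt(2)) + (0) + (0)] = 0/16 = 0
  <chi_rho, chi_4> = (1/16)[1*(12)*conj(1) + 1*(4)*conj(1) + 2*(4 - 2*sqrt(2))*conj(-1) + 2*(0)*conj(1) + 2*(2*sqrt(2) + 4)*conj(-1) + 4*(0)*conj(-1) + 4*(0)*conj(1)]
      = (1/16)[(12) + (4) + (-8 + 4*sqrt(2)) + (0) + (-8 - 4*sqrt(2)) + (0) + (0)] = 0/16 = 0
  <chi_rho, chi_5> = (1/16)[1*(12)*conj(2) + 1*(4)*conj(-2) + 2*(4 - 2*sqrt(2))*conj(sqrt(2)) + 2*(0)*conj(0) + 2*(2*sqrt(2) + 4)*conj(-sqrt(2)) + 4*(0)*conj(0) + 4*(0)*conj(0)]
      = (1/16)[(24) + (-8) + (-8 + 8*sqrt(2)) + (0) + (-8*sqrt(2) - 8) + (0) + (0)] = 0/16 = 0
  <chi_rho, chi_6> = (1/16)[1*(12)*conj(2) + 1*(4)*conj(2) + 2*(4 - 2*sqrt(2))*conj(0) + 2*(0)*conj(-2) + 2*(2*sqrt(2) + 4)*conj(0) + 4*(0)*conj(0) + 4*(0)*conj(0)]
      = (1/16)[(24) + (8) + (0) + (0) + (0) + (0) + (0)] = 32/16 = 2
  <chi_rho, chi_7> = (1/16)[1*(12)*conj(2) + 1*(4)*conj(-2) + 2*(4 - 2*sqrt(2))*conj(-sqrt(2)) + 2*(0)*conj(0) + 2*(2*sqrt(2) + 4)*conj(sqrt(2)) + 4*(0)*conj(0) + 4*(0)*conj(0)]
      = (1/16)[(24) + (-8) + (8 - 8*sqrt(2)) + (0) + (8 + 8*sqrt(2)) + (0) + (0)] = 32/16 = 2
Dimension check: dim(rho) = sum (mult * dim) = 2*1 + 2*1 + 0*1 + 0*1 + 0*2 + 2*2 + 2*2 = 12 = chi_rho(e) = 12.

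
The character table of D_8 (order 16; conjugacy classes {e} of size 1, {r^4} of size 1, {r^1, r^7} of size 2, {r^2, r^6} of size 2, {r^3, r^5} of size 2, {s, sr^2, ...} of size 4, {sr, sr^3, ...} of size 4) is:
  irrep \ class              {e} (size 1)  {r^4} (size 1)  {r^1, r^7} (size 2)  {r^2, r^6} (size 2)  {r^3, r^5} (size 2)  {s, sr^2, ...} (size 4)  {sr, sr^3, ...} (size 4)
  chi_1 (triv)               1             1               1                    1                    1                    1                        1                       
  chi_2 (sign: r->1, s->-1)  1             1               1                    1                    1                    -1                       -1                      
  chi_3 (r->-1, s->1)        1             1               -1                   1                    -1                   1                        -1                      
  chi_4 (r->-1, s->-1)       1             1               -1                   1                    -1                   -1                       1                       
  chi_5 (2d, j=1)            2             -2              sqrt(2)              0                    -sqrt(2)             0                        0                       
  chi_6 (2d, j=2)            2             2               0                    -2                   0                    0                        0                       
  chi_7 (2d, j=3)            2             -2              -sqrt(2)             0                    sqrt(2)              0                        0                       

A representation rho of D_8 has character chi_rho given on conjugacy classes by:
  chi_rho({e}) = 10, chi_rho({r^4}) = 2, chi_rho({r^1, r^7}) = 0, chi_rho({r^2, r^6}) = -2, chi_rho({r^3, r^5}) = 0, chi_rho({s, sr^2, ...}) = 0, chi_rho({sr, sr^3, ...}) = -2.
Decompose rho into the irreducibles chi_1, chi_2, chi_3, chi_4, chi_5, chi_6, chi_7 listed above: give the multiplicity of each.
Multiplicities: chi_1: 0, chi_2: 1, chi_3: 1, chi_4: 0, chi_5: 1, chi_6: 2, chi_7: 1.

Working: Use <chi_rho, chi> = (1/|G|) sum_C |C| * chi_rho(C) * conj(chi(C)) with |G| = 16 for each irreducible chi in the table:
  <chi_rho, chi_1> = (1/16)[1*(10)*conj(1) + 1*(2)*conj(1) + 2*(0)*conj(1) + 2*(-2)*conj(1) + 2*(0)*conj(1) + 4*(0)*conj(1) + 4*(-2)*conj(1)]
      = (1/16)[(10) + (2) + (0) + (-4) + (0) + (0) + (-8)] = 0/16 = 0
  <chi_rho, chi_2> = (1/16)[1*(10)*conj(1) + 1*(2)*conj(1) + 2*(0)*conj(1) + 2*(-2)*conj(1) + 2*(0)*conj(1) + 4*(0)*conj(-1) + 4*(-2)*conj(-1)]
      = (1/16)[(10) + (2) + (0) + (-4) + (0) + (0) + (8)] = 16/16 = 1
  <chi_rho, chi_3> = (1/16)[1*(10)*conj(1) + 1*(2)*conj(1) + 2*(0)*conj(-1) + 2*(-2)*conj(1) + 2*(0)*conj(-1) + 4*(0)*conj(1) + 4*(-2)*conj(-1)]
      = (1/16)[(10) + (2) + (0) + (-4) + (0) + (0) + (8)] = 16/16 = 1
  <chi_rho, chi_4> = (1/16)[1*(10)*conj(1) + 1*(2)*conj(1) + 2*(0)*conj(-1) + 2*(-2)*conj(1) + 2*(0)*conj(-1) + 4*(0)*conj(-1) + 4*(-2)*conj(1)]
      = (1/16)[(10) + (2) + (0) + (-4) + (0) + (0) + (-8)] = 0/16 = 0
  <chi_rho, chi_5> = (1/16)[1*(10)*conj(2) + 1*(2)*conj(-2) + 2*(0)*conj(sqrt(2)) + 2*(-2)*conj(0) + 2*(0)*conj(-sqrt(2)) + 4*(0)*conj(0) + 4*(-2)*conj(0)]
      = (1/16)[(20) + (-4) + (0) + (0) + (0) + (0) + (0)] = 16/16 = 1
  <chi_rho, chi_6> = (1/16)[1*(10)*conj(2) + 1*(2)*conj(2) + 2*(0)*conj(0) + 2*(-2)*conj(-2) + 2*(0)*conj(0) + 4*(0)*conj(0) + 4*(-2)*conj(0)]
      = (1/16)[(20) + (4) + (0) + (8) + (0) + (0) + (0)] = 32/16 = 2
  <chi_rho, chi_7> = (1/16)[1*(10)*conj(2) + 1*(2)*conj(-2) + 2*(0)*conj(-sqrt(2)) + 2*(-2)*conj(0) + 2*(0)*conj(sqrt(2)) + 4*(0)*conj(0) + 4*(-2)*conj(0)]
      = (1/16)[(20) + (-4) + (0) + (0) + (0) + (0) + (0)] = 16/16 = 1
Dimension check: dim(rho) = sum (mult * dim) = 0*1 + 1*1 + 1*1 + 0*1 + 1*2 + 2*2 + 1*2 = 10 = chi_rho(e) = 10.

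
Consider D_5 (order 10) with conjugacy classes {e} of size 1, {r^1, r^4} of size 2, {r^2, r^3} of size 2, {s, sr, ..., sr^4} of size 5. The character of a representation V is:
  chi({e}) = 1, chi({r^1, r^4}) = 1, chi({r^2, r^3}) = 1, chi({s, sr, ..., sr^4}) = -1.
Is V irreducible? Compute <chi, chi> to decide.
Irreducible: <chi, chi> = 1.

Explanation: <chi, chi> = (1/|G|) sum_C |C| * |chi(C)|^2 = (1/10)[1*|1|^2 + 2*|1|^2 + 2*|1|^2 + 5*|-1|^2]
  = (1/10)[(1) + (2) + (2) + (5)] = 10/10 = 1.
A character is irreducible iff <chi, chi> = 1, so this representation is irreducible.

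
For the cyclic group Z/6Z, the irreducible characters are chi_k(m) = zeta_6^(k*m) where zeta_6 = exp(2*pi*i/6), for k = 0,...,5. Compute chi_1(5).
chi_1(5) = zeta_6^5 = exp(-I*pi/3)

Argument: chi_1(5) = zeta_6^(1*5) = zeta_6^5. Since zeta_6^6 = 1, this equals zeta_6^5 = exp(2*pi*i*5/6) = exp(-I*pi/3).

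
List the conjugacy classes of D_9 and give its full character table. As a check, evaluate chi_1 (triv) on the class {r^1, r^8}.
Conjugacy classes: {e} of size 1, {r^1, r^8} of size 2, {r^2, r^7} of size 2, {r^3, r^6} of size 2, {r^4, r^5} of size 2, {s, sr, ..., sr^8} of size 9.
Character table:
  irrep \ class              {e} (size 1)  {r^1, r^8} (size 2)  {r^2, r^7} (size 2)  {r^3, r^6} (size 2)  {r^4, r^5} (size 2)  {s, sr, ..., sr^8} (size 9)
  chi_1 (triv)               1             1                    1                    1                    1                    1                          
  chi_2 (sign: r->1, s->-1)  1             1                    1                    1                    1                    -1                         
  chi_3 (2d, j=1)            2             2*cos(2*pi/9)        2*cos(4*pi/9)        -1                   -2*cos(pi/9)         0                          
  chi_4 (2d, j=2)            2             2*cos(4*pi/9)        -2*cos(pi/9)         -1                   2*cos(2*pi/9)        0                          
  chi_5 (2d, j=3)            2             -1                   -1                   2                    -1                   0                          
  chi_6 (2d, j=4)            2             -2*cos(pi/9)         2*cos(2*pi/9)        -1                   2*cos(4*pi/9)        0                          

Spot check: chi_1 (triv) on {r^1, r^8} = 1.

Why: D_9 has order 2*9 = 18 with 6 conjugacy classes, hence 6 irreducibles. Sum of squared dims 1 + 1 + 4 + 4 + 4 + 4 = 18 = |G|. Linear characters come from the abelianisation; the 2-dimensional irreps have character r^k -> 2*cos(2*pi*j*k/9), reflections -> 0.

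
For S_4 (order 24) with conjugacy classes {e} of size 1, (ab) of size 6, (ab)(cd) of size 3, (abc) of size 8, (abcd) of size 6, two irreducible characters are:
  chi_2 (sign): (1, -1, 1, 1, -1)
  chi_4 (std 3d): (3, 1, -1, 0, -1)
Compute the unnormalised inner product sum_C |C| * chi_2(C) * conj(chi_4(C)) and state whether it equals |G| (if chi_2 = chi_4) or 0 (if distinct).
Sum = 0; so <chi_2, chi_4> = 0 (distinct irreducibles are orthogonal).

Compute term by term over conjugacy classes (|C| * chi_2(C) * conj(chi_4(C))):
  1*(1)*conj(3) + 6*(-1)*conj(1) + 3*(1)*conj(-1) + 8*(1)*conj(0) + 6*(-1)*conj(-1)
  = (3) + (-6) + (-3) + (0) + (6)
  = 0.
Dividing by |G| = 24 gives 0/24 = 0, matching the row-orthogonality relation <chi_2, chi_4> = [chi_2 = chi_4].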